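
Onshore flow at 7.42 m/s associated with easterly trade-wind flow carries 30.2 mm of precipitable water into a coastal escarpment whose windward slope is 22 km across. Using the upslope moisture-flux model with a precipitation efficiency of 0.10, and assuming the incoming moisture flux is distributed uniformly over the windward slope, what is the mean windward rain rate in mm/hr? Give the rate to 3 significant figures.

R ≈ 3.67 mm/hr

Incoming column moisture flux per unit ridge length: F = V × PW = 7.42 × 30.2 = 224.084 mm·m/s.
Spread over the 22 km slope with efficiency ε = 0.10: R = ε·F/W = 0.10 × 224.084 / 22000 m = 1.019e-03 mm/s.
R = 1.019e-03 × 3600 = 3.67 mm/hr.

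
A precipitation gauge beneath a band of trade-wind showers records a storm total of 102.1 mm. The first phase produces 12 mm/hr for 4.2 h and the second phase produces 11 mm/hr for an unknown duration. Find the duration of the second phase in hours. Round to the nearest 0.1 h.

Known phases: 12 × 4.2 = 50.4 mm.
Remaining depth = 102.1 − 50.4 = 51.7 mm.
Duration = 51.7 / 11 = 4.7 h.

duration ≈ 4.7 h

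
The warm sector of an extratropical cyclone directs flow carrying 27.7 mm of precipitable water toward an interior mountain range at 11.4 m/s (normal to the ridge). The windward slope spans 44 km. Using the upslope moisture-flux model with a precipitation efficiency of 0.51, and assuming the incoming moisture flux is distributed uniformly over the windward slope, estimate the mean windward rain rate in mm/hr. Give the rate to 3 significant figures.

Incoming column moisture flux per unit ridge length: F = V × PW = 11.4 × 27.7 = 315.78 mm·m/s.
Spread over the 44 km slope with efficiency ε = 0.51: R = ε·F/W = 0.51 × 315.78 / 44000 m = 3.660e-03 mm/s.
R = 3.660e-03 × 3600 = 13.2 mm/hr.

R ≈ 13.2 mm/hr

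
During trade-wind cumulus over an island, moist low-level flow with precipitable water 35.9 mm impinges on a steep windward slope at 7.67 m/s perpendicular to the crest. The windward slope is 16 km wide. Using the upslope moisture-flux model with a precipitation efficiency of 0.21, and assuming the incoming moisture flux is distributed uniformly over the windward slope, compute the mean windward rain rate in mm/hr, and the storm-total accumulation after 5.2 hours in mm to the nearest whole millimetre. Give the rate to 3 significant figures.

Incoming column moisture flux per unit ridge length: F = V × PW = 7.67 × 35.9 = 275.353 mm·m/s.
Spread over the 16 km slope with efficiency ε = 0.21: R = ε·F/W = 0.21 × 275.353 / 16000 m = 3.614e-03 mm/s.
R = 3.614e-03 × 3600 = 13.0 mm/hr.
Over 5.2 h: total = 13.0 × 5.2 = 67.6 ≈ 68 mm.

R ≈ 13.0 mm/hr; total ≈ 68 mm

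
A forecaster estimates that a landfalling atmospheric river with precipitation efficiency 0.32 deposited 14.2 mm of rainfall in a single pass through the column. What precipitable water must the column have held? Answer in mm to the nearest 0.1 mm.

PW = rainfall / ε = 14.2 / 0.32 = 44.4 mm.

PW ≈ 44.4 mm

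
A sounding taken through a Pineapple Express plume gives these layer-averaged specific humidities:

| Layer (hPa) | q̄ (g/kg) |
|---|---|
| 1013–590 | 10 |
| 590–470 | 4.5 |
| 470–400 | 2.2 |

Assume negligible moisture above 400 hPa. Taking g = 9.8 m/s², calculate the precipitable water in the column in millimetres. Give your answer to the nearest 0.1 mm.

PW ≈ 50.2 mm

Precipitable water is the column-integrated vapour mass per unit area: PW = (1/g) Σ q̄ Δp, with q in kg/kg and Δp in Pa (1 kg/m² of water = 1 mm).
Layer 1013–590 hPa: Δp = 423 hPa = 42300 Pa, q̄ = 0.01 kg/kg → 0.01 × 42300 / 9.8 = 43.16 mm
Layer 590–470 hPa: Δp = 120 hPa = 12000 Pa, q̄ = 0.0045 kg/kg → 0.0045 × 12000 / 9.8 = 5.51 mm
Layer 470–400 hPa: Δp = 70 hPa = 7000 Pa, q̄ = 0.0022 kg/kg → 0.0022 × 7000 / 9.8 = 1.57 mm
PW = 43.16 + 5.51 + 1.57 = 50.24 ≈ 50.2 mm.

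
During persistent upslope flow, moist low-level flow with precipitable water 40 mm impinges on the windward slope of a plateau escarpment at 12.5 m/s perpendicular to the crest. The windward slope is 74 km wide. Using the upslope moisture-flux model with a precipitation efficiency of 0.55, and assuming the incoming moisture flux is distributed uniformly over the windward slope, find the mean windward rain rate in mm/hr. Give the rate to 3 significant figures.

Incoming column moisture flux per unit ridge length: F = V × PW = 12.5 × 40 = 500 mm·m/s.
Spread over the 74 km slope with efficiency ε = 0.55: R = ε·F/W = 0.55 × 500 / 74000 m = 3.716e-03 mm/s.
R = 3.716e-03 × 3600 = 13.4 mm/hr.

R ≈ 13.4 mm/hr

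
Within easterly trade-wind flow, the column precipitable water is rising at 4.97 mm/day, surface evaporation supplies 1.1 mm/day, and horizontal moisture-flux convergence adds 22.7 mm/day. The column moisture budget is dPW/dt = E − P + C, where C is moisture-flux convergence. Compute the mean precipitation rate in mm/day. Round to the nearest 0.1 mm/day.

dPW/dt = +4.97 mm/day.
P = E + C − dPW/dt = 1.1 + (22.7) − (+4.97) = 18.8 mm/day.

P ≈ 18.8 mm/day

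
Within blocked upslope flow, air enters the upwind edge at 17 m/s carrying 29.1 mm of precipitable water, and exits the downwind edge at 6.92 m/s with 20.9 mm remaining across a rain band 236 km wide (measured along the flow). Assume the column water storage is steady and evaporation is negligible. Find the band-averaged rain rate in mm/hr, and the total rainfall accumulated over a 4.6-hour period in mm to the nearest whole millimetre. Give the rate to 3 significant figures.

Column moisture flux per unit crosswind length is F = V × PW.
Inflow: F_in = 17 × 29.1 = 494.7 mm·m/s
Outflow: F_out = 6.92 × 20.9 = 144.628 mm·m/s
Steady-state rate R = (F_in − F_out)/L = (494.7 − 144.628) / 236000 m = 1.483e-03 mm/s.
R = 1.483e-03 × 3600 = 5.34 mm/hr.
Over 4.6 h: total = 5.34 × 4.6 = 24.564 ≈ 25 mm.

R ≈ 5.34 mm/hr; total ≈ 25 mm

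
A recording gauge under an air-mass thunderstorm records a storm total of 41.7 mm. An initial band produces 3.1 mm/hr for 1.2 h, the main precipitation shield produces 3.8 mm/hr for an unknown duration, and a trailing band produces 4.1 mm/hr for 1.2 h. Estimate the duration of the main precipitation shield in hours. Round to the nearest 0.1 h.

duration ≈ 8.7 h

Known phases: 3.1 × 1.2 + 4.1 × 1.2 = 3.72 + 4.92 = 8.64 mm.
Remaining depth = 41.7 − 8.64 = 33.06 mm.
Duration = 33.06 / 3.8 = 8.7 h.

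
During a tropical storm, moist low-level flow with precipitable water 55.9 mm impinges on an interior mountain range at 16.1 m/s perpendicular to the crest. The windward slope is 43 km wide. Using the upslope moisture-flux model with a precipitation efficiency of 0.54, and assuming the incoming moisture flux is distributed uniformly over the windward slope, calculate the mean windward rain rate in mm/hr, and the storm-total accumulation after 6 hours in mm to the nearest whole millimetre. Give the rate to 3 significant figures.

Incoming column moisture flux per unit ridge length: F = V × PW = 16.1 × 55.9 = 899.99 mm·m/s.
Spread over the 43 km slope with efficiency ε = 0.54: R = ε·F/W = 0.54 × 899.99 / 43000 m = 1.130e-02 mm/s.
R = 1.130e-02 × 3600 = 40.7 mm/hr.
Over 6 h: total = 40.7 × 6 = 244.2 ≈ 244 mm.

R ≈ 40.7 mm/hr; total ≈ 244 mm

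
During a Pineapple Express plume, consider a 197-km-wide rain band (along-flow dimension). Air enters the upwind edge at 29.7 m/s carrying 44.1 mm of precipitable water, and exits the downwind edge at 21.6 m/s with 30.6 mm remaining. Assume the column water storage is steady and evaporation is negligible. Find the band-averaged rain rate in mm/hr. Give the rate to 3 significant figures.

R ≈ 11.9 mm/hr

Column moisture flux per unit crosswind length is F = V × PW.
Inflow: F_in = 29.7 × 44.1 = 1309.77 mm·m/s
Outflow: F_out = 21.6 × 30.6 = 660.96 mm·m/s
Steady-state rate R = (F_in − F_out)/L = (1309.77 − 660.96) / 197000 m = 3.293e-03 mm/s.
R = 3.293e-03 × 3600 = 11.9 mm/hr.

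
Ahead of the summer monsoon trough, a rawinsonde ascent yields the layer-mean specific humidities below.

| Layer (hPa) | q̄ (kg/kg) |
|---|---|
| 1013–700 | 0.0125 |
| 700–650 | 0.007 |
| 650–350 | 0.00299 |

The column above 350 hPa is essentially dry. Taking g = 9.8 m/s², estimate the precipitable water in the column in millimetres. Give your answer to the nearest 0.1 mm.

PW ≈ 52.6 mm

Precipitable water is the column-integrated vapour mass per unit area: PW = (1/g) Σ q̄ Δp, with q in kg/kg and Δp in Pa (1 kg/m² of water = 1 mm).
Layer 1013–700 hPa: Δp = 313 hPa = 31300 Pa, q̄ = 0.0125 kg/kg → 0.0125 × 31300 / 9.8 = 39.92 mm
Layer 700–650 hPa: Δp = 50 hPa = 5000 Pa, q̄ = 0.007 kg/kg → 0.007 × 5000 / 9.8 = 3.57 mm
Layer 650–350 hPa: Δp = 300 hPa = 30000 Pa, q̄ = 0.00299 kg/kg → 0.00299 × 30000 / 9.8 = 9.15 mm
PW = 39.92 + 3.57 + 9.15 = 52.64 ≈ 52.6 mm.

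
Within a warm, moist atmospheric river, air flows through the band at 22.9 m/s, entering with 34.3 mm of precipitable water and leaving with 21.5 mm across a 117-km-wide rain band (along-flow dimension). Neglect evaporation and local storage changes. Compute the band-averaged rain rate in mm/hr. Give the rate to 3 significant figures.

Column moisture flux per unit crosswind length is F = V × PW.
Inflow: F_in = 22.9 × 34.3 = 785.47 mm·m/s
Outflow: F_out = 22.9 × 21.5 = 492.35 mm·m/s
Steady-state rate R = (F_in − F_out)/L = (785.47 − 492.35) / 117000 m = 2.505e-03 mm/s.
R = 2.505e-03 × 3600 = 9.02 mm/hr.

R ≈ 9.02 mm/hr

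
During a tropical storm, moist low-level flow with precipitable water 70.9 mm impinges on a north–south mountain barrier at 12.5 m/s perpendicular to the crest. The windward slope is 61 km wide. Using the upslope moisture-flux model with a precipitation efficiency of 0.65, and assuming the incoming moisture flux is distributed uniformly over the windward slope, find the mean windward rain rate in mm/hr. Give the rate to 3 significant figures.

Incoming column moisture flux per unit ridge length: F = V × PW = 12.5 × 70.9 = 886.25 mm·m/s.
Spread over the 61 km slope with efficiency ε = 0.65: R = ε·F/W = 0.65 × 886.25 / 61000 m = 9.444e-03 mm/s.
R = 9.444e-03 × 3600 = 34.0 mm/hr.

R ≈ 34.0 mm/hr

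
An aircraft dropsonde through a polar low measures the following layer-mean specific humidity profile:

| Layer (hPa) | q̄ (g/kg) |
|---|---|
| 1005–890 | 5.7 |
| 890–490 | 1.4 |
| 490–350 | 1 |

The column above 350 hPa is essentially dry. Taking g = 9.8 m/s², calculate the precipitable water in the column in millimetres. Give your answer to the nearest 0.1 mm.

Precipitable water is the column-integrated vapour mass per unit area: PW = (1/g) Σ q̄ Δp, with q in kg/kg and Δp in Pa (1 kg/m² of water = 1 mm).
Layer 1005–890 hPa: Δp = 115 hPa = 11500 Pa, q̄ = 0.0057 kg/kg → 0.0057 × 11500 / 9.8 = 6.69 mm
Layer 890–490 hPa: Δp = 400 hPa = 40000 Pa, q̄ = 0.0014 kg/kg → 0.0014 × 40000 / 9.8 = 5.71 mm
Layer 490–350 hPa: Δp = 140 hPa = 14000 Pa, q̄ = 0.001 kg/kg → 0.001 × 14000 / 9.8 = 1.43 mm
PW = 6.69 + 5.71 + 1.43 = 13.83 ≈ 13.8 mm.

PW ≈ 13.8 mm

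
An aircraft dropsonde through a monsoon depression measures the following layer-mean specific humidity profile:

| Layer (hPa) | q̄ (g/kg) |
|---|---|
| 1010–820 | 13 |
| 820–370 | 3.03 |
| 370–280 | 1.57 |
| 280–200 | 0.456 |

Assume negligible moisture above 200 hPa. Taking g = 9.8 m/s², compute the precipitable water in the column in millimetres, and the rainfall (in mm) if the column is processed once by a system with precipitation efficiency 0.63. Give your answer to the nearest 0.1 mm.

Precipitable water is the column-integrated vapour mass per unit area: PW = (1/g) Σ q̄ Δp, with q in kg/kg and Δp in Pa (1 kg/m² of water = 1 mm).
Layer 1010–820 hPa: Δp = 190 hPa = 19000 Pa, q̄ = 0.013 kg/kg → 0.013 × 19000 / 9.8 = 25.20 mm
Layer 820–370 hPa: Δp = 450 hPa = 45000 Pa, q̄ = 0.00303 kg/kg → 0.00303 × 45000 / 9.8 = 13.91 mm
Layer 370–280 hPa: Δp = 90 hPa = 9000 Pa, q̄ = 0.00157 kg/kg → 0.00157 × 9000 / 9.8 = 1.44 mm
Layer 280–200 hPa: Δp = 80 hPa = 8000 Pa, q̄ = 0.000456 kg/kg → 0.000456 × 8000 / 9.8 = 0.37 mm
PW = 25.20 + 13.91 + 1.44 + 0.37 = 40.92 ≈ 40.9 mm.
Rainfall = ε × PW = 0.63 × 40.9 = 25.8 mm.

PW ≈ 40.9 mm; rainfall ≈ 25.8 mm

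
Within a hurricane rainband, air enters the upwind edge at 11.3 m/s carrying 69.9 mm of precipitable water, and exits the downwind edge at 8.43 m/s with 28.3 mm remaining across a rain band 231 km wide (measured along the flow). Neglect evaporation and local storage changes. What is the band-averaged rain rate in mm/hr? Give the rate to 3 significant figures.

R ≈ 8.59 mm/hr

Column moisture flux per unit crosswind length is F = V × PW.
Inflow: F_in = 11.3 × 69.9 = 789.87 mm·m/s
Outflow: F_out = 8.43 × 28.3 = 238.569 mm·m/s
Steady-state rate R = (F_in − F_out)/L = (789.87 − 238.569) / 231000 m = 2.387e-03 mm/s.
R = 2.387e-03 × 3600 = 8.59 mm/hr.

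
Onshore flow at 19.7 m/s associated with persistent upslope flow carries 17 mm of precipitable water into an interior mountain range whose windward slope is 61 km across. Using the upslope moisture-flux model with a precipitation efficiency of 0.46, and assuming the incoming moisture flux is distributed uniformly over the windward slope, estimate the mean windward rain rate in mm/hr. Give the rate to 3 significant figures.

R ≈ 9.09 mm/hr

Incoming column moisture flux per unit ridge length: F = V × PW = 19.7 × 17 = 334.9 mm·m/s.
Spread over the 61 km slope with efficiency ε = 0.46: R = ε·F/W = 0.46 × 334.9 / 61000 m = 2.525e-03 mm/s.
R = 2.525e-03 × 3600 = 9.09 mm/hr.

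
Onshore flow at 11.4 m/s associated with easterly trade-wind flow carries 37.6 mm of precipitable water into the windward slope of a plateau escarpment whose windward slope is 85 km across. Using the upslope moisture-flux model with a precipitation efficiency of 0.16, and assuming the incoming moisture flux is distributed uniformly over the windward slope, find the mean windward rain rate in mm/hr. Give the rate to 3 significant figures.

Incoming column moisture flux per unit ridge length: F = V × PW = 11.4 × 37.6 = 428.64 mm·m/s.
Spread over the 85 km slope with efficiency ε = 0.16: R = ε·F/W = 0.16 × 428.64 / 85000 m = 8.069e-04 mm/s.
R = 8.069e-04 × 3600 = 2.90 mm/hr.

R ≈ 2.90 mm/hr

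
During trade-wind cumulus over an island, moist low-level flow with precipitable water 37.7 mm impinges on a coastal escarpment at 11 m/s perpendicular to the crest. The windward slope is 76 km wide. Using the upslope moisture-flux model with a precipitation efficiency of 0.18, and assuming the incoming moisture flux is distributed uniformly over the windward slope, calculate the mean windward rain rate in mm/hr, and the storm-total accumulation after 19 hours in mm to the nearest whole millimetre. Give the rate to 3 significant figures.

Incoming column moisture flux per unit ridge length: F = V × PW = 11 × 37.7 = 414.7 mm·m/s.
Spread over the 76 km slope with efficiency ε = 0.18: R = ε·F/W = 0.18 × 414.7 / 76000 m = 9.822e-04 mm/s.
R = 9.822e-04 × 3600 = 3.54 mm/hr.
Over 19 h: total = 3.54 × 19 = 67.26 ≈ 67 mm.

R ≈ 3.54 mm/hr; total ≈ 67 mm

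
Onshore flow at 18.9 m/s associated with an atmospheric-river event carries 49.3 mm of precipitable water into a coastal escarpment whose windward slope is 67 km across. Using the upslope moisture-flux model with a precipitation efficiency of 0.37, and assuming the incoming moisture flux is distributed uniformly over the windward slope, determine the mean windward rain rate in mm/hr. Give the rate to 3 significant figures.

Incoming column moisture flux per unit ridge length: F = V × PW = 18.9 × 49.3 = 931.77 mm·m/s.
Spread over the 67 km slope with efficiency ε = 0.37: R = ε·F/W = 0.37 × 931.77 / 67000 m = 5.146e-03 mm/s.
R = 5.146e-03 × 3600 = 18.5 mm/hr.

R ≈ 18.5 mm/hr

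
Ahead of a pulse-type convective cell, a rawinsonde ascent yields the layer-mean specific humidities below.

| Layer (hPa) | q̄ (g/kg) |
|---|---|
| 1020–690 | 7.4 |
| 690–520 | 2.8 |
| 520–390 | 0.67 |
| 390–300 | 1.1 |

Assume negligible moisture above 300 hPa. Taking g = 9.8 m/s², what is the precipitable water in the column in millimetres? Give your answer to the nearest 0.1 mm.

PW ≈ 31.7 mm

Precipitable water is the column-integrated vapour mass per unit area: PW = (1/g) Σ q̄ Δp, with q in kg/kg and Δp in Pa (1 kg/m² of water = 1 mm).
Layer 1020–690 hPa: Δp = 330 hPa = 33000 Pa, q̄ = 0.0074 kg/kg → 0.0074 × 33000 / 9.8 = 24.92 mm
Layer 690–520 hPa: Δp = 170 hPa = 17000 Pa, q̄ = 0.0028 kg/kg → 0.0028 × 17000 / 9.8 = 4.86 mm
Layer 520–390 hPa: Δp = 130 hPa = 13000 Pa, q̄ = 0.00067 kg/kg → 0.00067 × 13000 / 9.8 = 0.89 mm
Layer 390–300 hPa: Δp = 90 hPa = 9000 Pa, q̄ = 0.0011 kg/kg → 0.0011 × 9000 / 9.8 = 1.01 mm
PW = 24.92 + 4.86 + 0.89 + 1.01 = 31.68 ≈ 31.7 mm.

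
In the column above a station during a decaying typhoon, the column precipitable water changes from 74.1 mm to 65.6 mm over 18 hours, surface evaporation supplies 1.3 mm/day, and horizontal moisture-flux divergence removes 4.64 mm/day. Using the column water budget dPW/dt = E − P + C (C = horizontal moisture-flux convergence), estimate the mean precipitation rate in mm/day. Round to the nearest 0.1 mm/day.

P ≈ 8.0 mm/day

dPW/dt = (65.6 − 74.1) mm / (18/24 day) = -11.333 mm/day.
P = E + C − dPW/dt = 1.3 + (-4.64) − (-11.333) = 8.0 mm/day.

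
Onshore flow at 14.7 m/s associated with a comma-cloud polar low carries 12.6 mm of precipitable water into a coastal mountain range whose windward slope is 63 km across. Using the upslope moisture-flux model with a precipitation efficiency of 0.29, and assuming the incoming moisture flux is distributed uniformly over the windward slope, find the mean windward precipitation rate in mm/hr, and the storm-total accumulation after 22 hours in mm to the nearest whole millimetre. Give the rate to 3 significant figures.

R ≈ 3.07 mm/hr; total ≈ 68 mm

Incoming column moisture flux per unit ridge length: F = V × PW = 14.7 × 12.6 = 185.22 mm·m/s.
Spread over the 63 km slope with efficiency ε = 0.29: R = ε·F/W = 0.29 × 185.22 / 63000 m = 8.526e-04 mm/s.
R = 8.526e-04 × 3600 = 3.07 mm/hr.
Over 22 h: total = 3.07 × 22 = 67.54 ≈ 68 mm.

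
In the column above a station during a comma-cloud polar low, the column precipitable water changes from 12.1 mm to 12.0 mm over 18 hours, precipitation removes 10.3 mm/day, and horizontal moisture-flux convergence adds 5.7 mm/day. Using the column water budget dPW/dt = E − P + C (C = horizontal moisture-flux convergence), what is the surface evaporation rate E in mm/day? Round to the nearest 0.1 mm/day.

E ≈ 4.5 mm/day

dPW/dt = (12.0 − 12.1) mm / (18/24 day) = -0.133 mm/day.
E = dPW/dt + P − C = (-0.133) + 10.3 − (5.7) = 4.5 mm/day.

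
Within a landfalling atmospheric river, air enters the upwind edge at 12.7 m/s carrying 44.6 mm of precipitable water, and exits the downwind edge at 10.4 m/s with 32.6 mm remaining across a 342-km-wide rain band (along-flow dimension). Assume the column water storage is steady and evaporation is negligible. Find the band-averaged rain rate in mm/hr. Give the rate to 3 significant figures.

Column moisture flux per unit crosswind length is F = V × PW.
Inflow: F_in = 12.7 × 44.6 = 566.42 mm·m/s
Outflow: F_out = 10.4 × 32.6 = 339.04 mm·m/s
Steady-state rate R = (F_in − F_out)/L = (566.42 − 339.04) / 342000 m = 6.649e-04 mm/s.
R = 6.649e-04 × 3600 = 2.39 mm/hr.

R ≈ 2.39 mm/hr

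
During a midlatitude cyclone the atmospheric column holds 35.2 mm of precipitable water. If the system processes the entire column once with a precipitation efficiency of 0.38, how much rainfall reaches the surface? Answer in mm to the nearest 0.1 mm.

rainfall ≈ 13.4 mm

Rainfall = ε × PW = 0.38 × 35.2 = 13.4 mm.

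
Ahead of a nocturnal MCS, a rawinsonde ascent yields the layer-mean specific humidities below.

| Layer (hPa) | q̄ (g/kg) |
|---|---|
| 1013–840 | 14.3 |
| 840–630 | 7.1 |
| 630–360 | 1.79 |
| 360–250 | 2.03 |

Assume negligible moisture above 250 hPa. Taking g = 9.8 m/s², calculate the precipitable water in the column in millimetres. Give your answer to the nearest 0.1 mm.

PW ≈ 47.7 mm

Precipitable water is the column-integrated vapour mass per unit area: PW = (1/g) Σ q̄ Δp, with q in kg/kg and Δp in Pa (1 kg/m² of water = 1 mm).
Layer 1013–840 hPa: Δp = 173 hPa = 17300 Pa, q̄ = 0.0143 kg/kg → 0.0143 × 17300 / 9.8 = 25.24 mm
Layer 840–630 hPa: Δp = 210 hPa = 21000 Pa, q̄ = 0.0071 kg/kg → 0.0071 × 21000 / 9.8 = 15.21 mm
Layer 630–360 hPa: Δp = 270 hPa = 27000 Pa, q̄ = 0.00179 kg/kg → 0.00179 × 27000 / 9.8 = 4.93 mm
Layer 360–250 hPa: Δp = 110 hPa = 11000 Pa, q̄ = 0.00203 kg/kg → 0.00203 × 11000 / 9.8 = 2.28 mm
PW = 25.24 + 15.21 + 4.93 + 2.28 = 47.66 ≈ 47.7 mm.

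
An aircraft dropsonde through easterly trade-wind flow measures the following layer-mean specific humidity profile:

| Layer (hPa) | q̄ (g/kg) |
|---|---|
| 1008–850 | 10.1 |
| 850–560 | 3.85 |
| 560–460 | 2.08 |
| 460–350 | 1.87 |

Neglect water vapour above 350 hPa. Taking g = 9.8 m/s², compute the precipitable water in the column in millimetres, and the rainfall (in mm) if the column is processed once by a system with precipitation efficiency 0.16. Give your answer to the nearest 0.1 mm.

Precipitable water is the column-integrated vapour mass per unit area: PW = (1/g) Σ q̄ Δp, with q in kg/kg and Δp in Pa (1 kg/m² of water = 1 mm).
Layer 1008–850 hPa: Δp = 158 hPa = 15800 Pa, q̄ = 0.0101 kg/kg → 0.0101 × 15800 / 9.8 = 16.28 mm
Layer 850–560 hPa: Δp = 290 hPa = 29000 Pa, q̄ = 0.00385 kg/kg → 0.00385 × 29000 / 9.8 = 11.39 mm
Layer 560–460 hPa: Δp = 100 hPa = 10000 Pa, q̄ = 0.00208 kg/kg → 0.00208 × 10000 / 9.8 = 2.12 mm
Layer 460–350 hPa: Δp = 110 hPa = 11000 Pa, q̄ = 0.00187 kg/kg → 0.00187 × 11000 / 9.8 = 2.10 mm
PW = 16.28 + 11.39 + 2.12 + 2.10 = 31.89 ≈ 31.9 mm.
Rainfall = ε × PW = 0.16 × 31.9 = 5.1 mm.

PW ≈ 31.9 mm; rainfall ≈ 5.1 mm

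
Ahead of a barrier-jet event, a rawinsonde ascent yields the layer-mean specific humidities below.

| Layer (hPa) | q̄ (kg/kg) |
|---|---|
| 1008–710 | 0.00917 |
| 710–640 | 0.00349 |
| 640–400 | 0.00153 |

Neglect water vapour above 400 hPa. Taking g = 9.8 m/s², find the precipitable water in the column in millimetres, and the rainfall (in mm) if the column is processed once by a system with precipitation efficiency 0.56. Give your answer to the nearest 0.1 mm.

Precipitable water is the column-integrated vapour mass per unit area: PW = (1/g) Σ q̄ Δp, with q in kg/kg and Δp in Pa (1 kg/m² of water = 1 mm).
Layer 1008–710 hPa: Δp = 298 hPa = 29800 Pa, q̄ = 0.00917 kg/kg → 0.00917 × 29800 / 9.8 = 27.88 mm
Layer 710–640 hPa: Δp = 70 hPa = 7000 Pa, q̄ = 0.00349 kg/kg → 0.00349 × 7000 / 9.8 = 2.49 mm
Layer 640–400 hPa: Δp = 240 hPa = 24000 Pa, q̄ = 0.00153 kg/kg → 0.00153 × 24000 / 9.8 = 3.75 mm
PW = 27.88 + 2.49 + 3.75 = 34.12 ≈ 34.1 mm.
Rainfall = ε × PW = 0.56 × 34.1 = 19.1 mm.

PW ≈ 34.1 mm; rainfall ≈ 19.1 mm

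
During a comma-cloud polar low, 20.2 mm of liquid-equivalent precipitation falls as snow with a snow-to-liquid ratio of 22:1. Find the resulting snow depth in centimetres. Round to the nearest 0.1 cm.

Snow depth = liquid × ratio = 20.2 mm × 22 = 444.4 mm = 44.4 cm.

snow depth ≈ 44.4 cm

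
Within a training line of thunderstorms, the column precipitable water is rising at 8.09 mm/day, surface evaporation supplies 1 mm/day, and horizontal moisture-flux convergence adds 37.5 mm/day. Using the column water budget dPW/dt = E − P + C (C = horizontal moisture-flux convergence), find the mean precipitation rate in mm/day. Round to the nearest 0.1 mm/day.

P ≈ 30.4 mm/day

dPW/dt = +8.09 mm/day.
P = E + C − dPW/dt = 1 + (37.5) − (+8.09) = 30.4 mm/day.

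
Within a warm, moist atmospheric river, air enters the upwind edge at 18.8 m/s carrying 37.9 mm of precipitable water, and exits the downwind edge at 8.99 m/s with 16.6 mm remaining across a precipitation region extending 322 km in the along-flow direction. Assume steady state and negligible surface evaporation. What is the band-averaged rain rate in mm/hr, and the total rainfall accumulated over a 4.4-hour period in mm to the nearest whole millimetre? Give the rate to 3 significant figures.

R ≈ 6.30 mm/hr; total ≈ 28 mm

Column moisture flux per unit crosswind length is F = V × PW.
Inflow: F_in = 18.8 × 37.9 = 712.52 mm·m/s
Outflow: F_out = 8.99 × 16.6 = 149.234 mm·m/s
Steady-state rate R = (F_in − F_out)/L = (712.52 − 149.234) / 322000 m = 1.749e-03 mm/s.
R = 1.749e-03 × 3600 = 6.30 mm/hr.
Over 4.4 h: total = 6.30 × 4.4 = 27.72 ≈ 28 mm.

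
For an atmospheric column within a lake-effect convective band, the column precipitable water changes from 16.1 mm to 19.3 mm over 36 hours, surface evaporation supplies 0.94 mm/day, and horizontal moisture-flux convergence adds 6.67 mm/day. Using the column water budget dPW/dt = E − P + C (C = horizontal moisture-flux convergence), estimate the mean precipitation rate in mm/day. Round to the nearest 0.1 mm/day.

P ≈ 5.5 mm/day

dPW/dt = (19.3 − 16.1) mm / (36/24 day) = +2.133 mm/day.
P = E + C − dPW/dt = 0.94 + (6.67) − (+2.133) = 5.5 mm/day.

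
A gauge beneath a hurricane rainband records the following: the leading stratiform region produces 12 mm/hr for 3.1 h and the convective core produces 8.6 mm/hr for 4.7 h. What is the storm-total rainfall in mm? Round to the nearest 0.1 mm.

Total = Σ Rᵢ Δtᵢ = 12 × 3.1 + 8.6 × 4.7
      = 37.2 + 40.42 = 77.6 mm.

total ≈ 77.6 mm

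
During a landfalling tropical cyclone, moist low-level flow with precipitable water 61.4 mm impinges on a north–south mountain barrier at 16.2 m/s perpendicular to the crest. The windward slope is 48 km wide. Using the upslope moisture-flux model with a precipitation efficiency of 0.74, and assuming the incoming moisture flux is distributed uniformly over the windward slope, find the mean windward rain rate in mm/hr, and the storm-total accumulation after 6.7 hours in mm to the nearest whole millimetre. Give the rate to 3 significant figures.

Incoming column moisture flux per unit ridge length: F = V × PW = 16.2 × 61.4 = 994.68 mm·m/s.
Spread over the 48 km slope with efficiency ε = 0.74: R = ε·F/W = 0.74 × 994.68 / 48000 m = 1.533e-02 mm/s.
R = 1.533e-02 × 3600 = 55.2 mm/hr.
Over 6.7 h: total = 55.2 × 6.7 = 369.84 ≈ 370 mm.

R ≈ 55.2 mm/hr; total ≈ 370 mm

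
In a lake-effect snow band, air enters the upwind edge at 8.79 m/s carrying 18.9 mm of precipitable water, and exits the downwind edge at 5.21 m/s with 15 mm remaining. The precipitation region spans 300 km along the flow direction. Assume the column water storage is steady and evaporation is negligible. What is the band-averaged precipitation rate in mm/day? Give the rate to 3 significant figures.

Column moisture flux per unit crosswind length is F = V × PW.
Inflow: F_in = 8.79 × 18.9 = 166.131 mm·m/s
Outflow: F_out = 5.21 × 15 = 78.15 mm·m/s
Steady-state rate R = (F_in − F_out)/L = (166.131 − 78.15) / 300000 m = 2.933e-04 mm/s.
R = 2.933e-04 × 3600 × 24 = 25.3 mm/day.

R ≈ 25.3 mm/day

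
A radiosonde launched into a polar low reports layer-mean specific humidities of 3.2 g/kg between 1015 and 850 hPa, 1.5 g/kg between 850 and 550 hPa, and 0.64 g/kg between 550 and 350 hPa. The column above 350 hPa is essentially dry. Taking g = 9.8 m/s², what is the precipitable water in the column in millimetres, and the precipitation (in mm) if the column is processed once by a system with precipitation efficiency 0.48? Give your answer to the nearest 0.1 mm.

Precipitable water is the column-integrated vapour mass per unit area: PW = (1/g) Σ q̄ Δp, with q in kg/kg and Δp in Pa (1 kg/m² of water = 1 mm).
Layer 1015–850 hPa: Δp = 165 hPa = 16500 Pa, q̄ = 0.0032 kg/kg → 0.0032 × 16500 / 9.8 = 5.39 mm
Layer 850–550 hPa: Δp = 300 hPa = 30000 Pa, q̄ = 0.0015 kg/kg → 0.0015 × 30000 / 9.8 = 4.59 mm
Layer 550–350 hPa: Δp = 200 hPa = 20000 Pa, q̄ = 0.00064 kg/kg → 0.00064 × 20000 / 9.8 = 1.31 mm
PW = 5.39 + 4.59 + 1.31 = 11.29 ≈ 11.3 mm.
Precipitation = ε × PW = 0.48 × 11.3 = 5.4 mm.

PW ≈ 11.3 mm; precipitation ≈ 5.4 mm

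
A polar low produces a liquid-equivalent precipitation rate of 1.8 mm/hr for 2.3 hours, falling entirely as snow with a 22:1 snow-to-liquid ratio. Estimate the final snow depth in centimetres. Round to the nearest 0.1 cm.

Liquid-equivalent depth = 1.8 × 2.3 = 4.14 mm.
Snow depth = 4.14 mm × 22 = 91.08 mm = 9.1 cm.

snow depth ≈ 9.1 cm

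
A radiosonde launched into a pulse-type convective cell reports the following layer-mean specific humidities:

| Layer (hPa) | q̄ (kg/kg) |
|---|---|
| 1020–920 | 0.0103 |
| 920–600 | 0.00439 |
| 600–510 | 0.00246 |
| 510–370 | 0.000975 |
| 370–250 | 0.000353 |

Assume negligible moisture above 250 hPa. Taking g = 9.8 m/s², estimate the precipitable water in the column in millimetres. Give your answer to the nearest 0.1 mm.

Precipitable water is the column-integrated vapour mass per unit area: PW = (1/g) Σ q̄ Δp, with q in kg/kg and Δp in Pa (1 kg/m² of water = 1 mm).
Layer 1020–920 hPa: Δp = 100 hPa = 10000 Pa, q̄ = 0.0103 kg/kg → 0.0103 × 10000 / 9.8 = 10.51 mm
Layer 920–600 hPa: Δp = 320 hPa = 32000 Pa, q̄ = 0.00439 kg/kg → 0.00439 × 32000 / 9.8 = 14.33 mm
Layer 600–510 hPa: Δp = 90 hPa = 9000 Pa, q̄ = 0.00246 kg/kg → 0.00246 × 9000 / 9.8 = 2.26 mm
Layer 510–370 hPa: Δp = 140 hPa = 14000 Pa, q̄ = 0.000975 kg/kg → 0.000975 × 14000 / 9.8 = 1.39 mm
Layer 370–250 hPa: Δp = 120 hPa = 12000 Pa, q̄ = 0.000353 kg/kg → 0.000353 × 12000 / 9.8 = 0.43 mm
PW = 10.51 + 14.33 + 2.26 + 1.39 + 0.43 = 28.92 ≈ 28.9 mm.

PW ≈ 28.9 mm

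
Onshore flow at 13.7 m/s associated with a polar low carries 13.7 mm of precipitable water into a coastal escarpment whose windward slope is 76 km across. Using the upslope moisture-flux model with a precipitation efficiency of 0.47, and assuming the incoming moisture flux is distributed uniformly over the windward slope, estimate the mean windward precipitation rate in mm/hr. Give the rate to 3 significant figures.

Incoming column moisture flux per unit ridge length: F = V × PW = 13.7 × 13.7 = 187.69 mm·m/s.
Spread over the 76 km slope with efficiency ε = 0.47: R = ε·F/W = 0.47 × 187.69 / 76000 m = 1.161e-03 mm/s.
R = 1.161e-03 × 3600 = 4.18 mm/hr.

R ≈ 4.18 mm/hr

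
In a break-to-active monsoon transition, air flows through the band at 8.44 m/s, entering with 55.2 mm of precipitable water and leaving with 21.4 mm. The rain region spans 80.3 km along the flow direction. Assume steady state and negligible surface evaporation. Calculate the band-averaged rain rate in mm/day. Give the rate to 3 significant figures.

Column moisture flux per unit crosswind length is F = V × PW.
Inflow: F_in = 8.44 × 55.2 = 465.888 mm·m/s
Outflow: F_out = 8.44 × 21.4 = 180.616 mm·m/s
Steady-state rate R = (F_in − F_out)/L = (465.888 − 180.616) / 80300 m = 3.553e-03 mm/s.
R = 3.553e-03 × 3600 × 24 = 307 mm/day.

R ≈ 307 mm/day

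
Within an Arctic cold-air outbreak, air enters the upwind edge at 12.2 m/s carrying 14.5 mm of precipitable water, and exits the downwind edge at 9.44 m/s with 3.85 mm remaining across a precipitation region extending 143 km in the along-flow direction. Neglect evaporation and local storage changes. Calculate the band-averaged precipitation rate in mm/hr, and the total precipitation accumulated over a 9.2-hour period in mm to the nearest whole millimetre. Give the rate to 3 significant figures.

R ≈ 3.54 mm/hr; total ≈ 33 mm

Column moisture flux per unit crosswind length is F = V × PW.
Inflow: F_in = 12.2 × 14.5 = 176.9 mm·m/s
Outflow: F_out = 9.44 × 3.85 = 36.344 mm·m/s
Steady-state rate R = (F_in − F_out)/L = (176.9 − 36.344) / 143000 m = 9.829e-04 mm/s.
R = 9.829e-04 × 3600 = 3.54 mm/hr.
Over 9.2 h: total = 3.54 × 9.2 = 32.568 ≈ 33 mm.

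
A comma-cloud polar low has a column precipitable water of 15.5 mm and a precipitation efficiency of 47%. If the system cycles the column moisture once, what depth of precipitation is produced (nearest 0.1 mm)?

Precipitation = ε × PW = 0.47 × 15.5 = 7.3 mm.

precipitation ≈ 7.3 mm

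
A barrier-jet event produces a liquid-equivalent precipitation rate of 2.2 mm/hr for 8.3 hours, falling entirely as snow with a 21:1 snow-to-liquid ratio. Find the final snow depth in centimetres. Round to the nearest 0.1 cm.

Liquid-equivalent depth = 2.2 × 8.3 = 18.26 mm.
Snow depth = 18.26 mm × 21 = 383.46 mm = 38.3 cm.

snow depth ≈ 38.3 cm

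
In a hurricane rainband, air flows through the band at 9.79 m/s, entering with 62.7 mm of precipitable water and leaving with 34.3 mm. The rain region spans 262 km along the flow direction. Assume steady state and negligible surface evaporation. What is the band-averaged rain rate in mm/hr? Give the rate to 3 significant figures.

Column moisture flux per unit crosswind length is F = V × PW.
Inflow: F_in = 9.79 × 62.7 = 613.833 mm·m/s
Outflow: F_out = 9.79 × 34.3 = 335.797 mm·m/s
Steady-state rate R = (F_in − F_out)/L = (613.833 − 335.797) / 262000 m = 1.061e-03 mm/s.
R = 1.061e-03 × 3600 = 3.82 mm/hr.

R ≈ 3.82 mm/hr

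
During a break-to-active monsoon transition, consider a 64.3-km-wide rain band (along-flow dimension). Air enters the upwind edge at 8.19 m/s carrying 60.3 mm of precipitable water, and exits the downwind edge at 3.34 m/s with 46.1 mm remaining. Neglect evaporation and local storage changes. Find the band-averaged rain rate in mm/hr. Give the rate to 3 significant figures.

R ≈ 19.0 mm/hr

Column moisture flux per unit crosswind length is F = V × PW.
Inflow: F_in = 8.19 × 60.3 = 493.857 mm·m/s
Outflow: F_out = 3.34 × 46.1 = 153.974 mm·m/s
Steady-state rate R = (F_in − F_out)/L = (493.857 − 153.974) / 64300 m = 5.286e-03 mm/s.
R = 5.286e-03 × 3600 = 19.0 mm/hr.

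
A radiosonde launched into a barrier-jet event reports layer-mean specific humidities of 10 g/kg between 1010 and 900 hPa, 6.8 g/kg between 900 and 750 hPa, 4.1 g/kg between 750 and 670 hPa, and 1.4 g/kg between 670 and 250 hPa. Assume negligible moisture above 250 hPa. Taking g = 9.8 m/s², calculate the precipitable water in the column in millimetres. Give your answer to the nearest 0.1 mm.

Precipitable water is the column-integrated vapour mass per unit area: PW = (1/g) Σ q̄ Δp, with q in kg/kg and Δp in Pa (1 kg/m² of water = 1 mm).
Layer 1010–900 hPa: Δp = 110 hPa = 11000 Pa, q̄ = 0.01 kg/kg → 0.01 × 11000 / 9.8 = 11.22 mm
Layer 900–750 hPa: Δp = 150 hPa = 15000 Pa, q̄ = 0.0068 kg/kg → 0.0068 × 15000 / 9.8 = 10.41 mm
Layer 750–670 hPa: Δp = 80 hPa = 8000 Pa, q̄ = 0.0041 kg/kg → 0.0041 × 8000 / 9.8 = 3.35 mm
Layer 670–250 hPa: Δp = 420 hPa = 42000 Pa, q̄ = 0.0014 kg/kg → 0.0014 × 42000 / 9.8 = 6.00 mm
PW = 11.22 + 10.41 + 3.35 + 6.00 = 30.98 ≈ 31.0 mm.

PW ≈ 31.0 mm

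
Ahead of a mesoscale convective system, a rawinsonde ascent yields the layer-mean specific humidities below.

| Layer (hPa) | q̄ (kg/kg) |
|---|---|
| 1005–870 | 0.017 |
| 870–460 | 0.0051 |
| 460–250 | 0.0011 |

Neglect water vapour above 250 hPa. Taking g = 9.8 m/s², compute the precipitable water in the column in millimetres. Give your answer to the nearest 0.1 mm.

PW ≈ 47.1 mm

Precipitable water is the column-integrated vapour mass per unit area: PW = (1/g) Σ q̄ Δp, with q in kg/kg and Δp in Pa (1 kg/m² of water = 1 mm).
Layer 1005–870 hPa: Δp = 135 hPa = 13500 Pa, q̄ = 0.017 kg/kg → 0.017 × 13500 / 9.8 = 23.42 mm
Layer 870–460 hPa: Δp = 410 hPa = 41000 Pa, q̄ = 0.0051 kg/kg → 0.0051 × 41000 / 9.8 = 21.34 mm
Layer 460–250 hPa: Δp = 210 hPa = 21000 Pa, q̄ = 0.0011 kg/kg → 0.0011 × 21000 / 9.8 = 2.36 mm
PW = 23.42 + 21.34 + 2.36 = 47.12 ≈ 47.1 mm.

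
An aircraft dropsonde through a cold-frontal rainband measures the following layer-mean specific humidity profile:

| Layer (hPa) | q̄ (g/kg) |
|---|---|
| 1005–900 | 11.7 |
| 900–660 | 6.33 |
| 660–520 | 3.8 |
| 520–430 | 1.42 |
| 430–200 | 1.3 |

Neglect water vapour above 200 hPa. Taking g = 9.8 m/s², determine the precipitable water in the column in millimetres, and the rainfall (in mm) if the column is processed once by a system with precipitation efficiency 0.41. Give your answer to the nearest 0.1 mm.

Precipitable water is the column-integrated vapour mass per unit area: PW = (1/g) Σ q̄ Δp, with q in kg/kg and Δp in Pa (1 kg/m² of water = 1 mm).
Layer 1005–900 hPa: Δp = 105 hPa = 10500 Pa, q̄ = 0.0117 kg/kg → 0.0117 × 10500 / 9.8 = 12.54 mm
Layer 900–660 hPa: Δp = 240 hPa = 24000 Pa, q̄ = 0.00633 kg/kg → 0.00633 × 24000 / 9.8 = 15.50 mm
Layer 660–520 hPa: Δp = 140 hPa = 14000 Pa, q̄ = 0.0038 kg/kg → 0.0038 × 14000 / 9.8 = 5.43 mm
Layer 520–430 hPa: Δp = 90 hPa = 9000 Pa, q̄ = 0.00142 kg/kg → 0.00142 × 9000 / 9.8 = 1.30 mm
Layer 430–200 hPa: Δp = 230 hPa = 23000 Pa, q̄ = 0.0013 kg/kg → 0.0013 × 23000 / 9.8 = 3.05 mm
PW = 12.54 + 15.50 + 5.43 + 1.30 + 3.05 = 37.82 ≈ 37.8 mm.
Rainfall = ε × PW = 0.41 × 37.8 = 15.5 mm.

PW ≈ 37.8 mm; rainfall ≈ 15.5 mm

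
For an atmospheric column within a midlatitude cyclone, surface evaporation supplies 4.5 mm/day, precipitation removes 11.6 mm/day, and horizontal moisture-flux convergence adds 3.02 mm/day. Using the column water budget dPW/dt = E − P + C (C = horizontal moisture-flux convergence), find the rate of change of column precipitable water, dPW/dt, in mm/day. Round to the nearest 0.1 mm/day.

dPW/dt = E − P + C = 4.5 − 11.6 + (3.02) = -4.1 mm/day.

dPW/dt ≈ -4.1 mm/day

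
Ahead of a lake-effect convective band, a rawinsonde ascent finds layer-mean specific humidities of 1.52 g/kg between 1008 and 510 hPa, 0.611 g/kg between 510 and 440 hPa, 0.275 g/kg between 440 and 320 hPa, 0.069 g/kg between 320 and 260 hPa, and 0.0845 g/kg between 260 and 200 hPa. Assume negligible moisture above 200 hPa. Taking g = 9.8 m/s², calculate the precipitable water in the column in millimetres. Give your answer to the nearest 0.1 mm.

Precipitable water is the column-integrated vapour mass per unit area: PW = (1/g) Σ q̄ Δp, with q in kg/kg and Δp in Pa (1 kg/m² of water = 1 mm).
Layer 1008–510 hPa: Δp = 498 hPa = 49800 Pa, q̄ = 0.00152 kg/kg → 0.00152 × 49800 / 9.8 = 7.72 mm
Layer 510–440 hPa: Δp = 70 hPa = 7000 Pa, q̄ = 0.000611 kg/kg → 0.000611 × 7000 / 9.8 = 0.44 mm
Layer 440–320 hPa: Δp = 120 hPa = 12000 Pa, q̄ = 0.000275 kg/kg → 0.000275 × 12000 / 9.8 = 0.34 mm
Layer 320–260 hPa: Δp = 60 hPa = 6000 Pa, q̄ = 6.9e-05 kg/kg → 6.9e-05 × 6000 / 9.8 = 0.04 mm
Layer 260–200 hPa: Δp = 60 hPa = 6000 Pa, q̄ = 8.45e-05 kg/kg → 8.45e-05 × 6000 / 9.8 = 0.05 mm
PW = 7.72 + 0.44 + 0.34 + 0.04 + 0.05 = 8.59 ≈ 8.6 mm.

PW ≈ 8.6 mm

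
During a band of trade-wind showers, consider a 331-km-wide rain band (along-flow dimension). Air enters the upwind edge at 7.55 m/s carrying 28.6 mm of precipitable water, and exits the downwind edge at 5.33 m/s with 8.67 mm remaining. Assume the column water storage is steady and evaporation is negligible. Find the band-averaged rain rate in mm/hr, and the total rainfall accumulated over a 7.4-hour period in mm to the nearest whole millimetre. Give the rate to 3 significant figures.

R ≈ 1.85 mm/hr; total ≈ 14 mm

Column moisture flux per unit crosswind length is F = V × PW.
Inflow: F_in = 7.55 × 28.6 = 215.93 mm·m/s
Outflow: F_out = 5.33 × 8.67 = 46.2111 mm·m/s
Steady-state rate R = (F_in − F_out)/L = (215.93 − 46.2111) / 331000 m = 5.127e-04 mm/s.
R = 5.127e-04 × 3600 = 1.85 mm/hr.
Over 7.4 h: total = 1.85 × 7.4 = 13.69 ≈ 14 mm.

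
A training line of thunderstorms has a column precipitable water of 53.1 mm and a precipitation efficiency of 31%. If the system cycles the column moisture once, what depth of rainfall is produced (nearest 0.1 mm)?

Rainfall = ε × PW = 0.31 × 53.1 = 16.5 mm.

rainfall ≈ 16.5 mm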